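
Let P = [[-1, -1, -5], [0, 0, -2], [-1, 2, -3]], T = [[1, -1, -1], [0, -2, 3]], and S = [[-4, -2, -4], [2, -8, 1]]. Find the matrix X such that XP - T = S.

XP = S + T = [[-3, -3, -5], [2, -10, 4]].
Since P sits to the right of X, X = (S + T)P⁻¹.
P has determinant -6; P⁻¹ = [[-2/3, 13/6, -1/3], [-1/3, 1/3, 1/3], [0, -1/2, 0]].
X = (S + T)P⁻¹ = [[3, -5, 0], [2, -1, -4]].

X = [[3, -5, 0], [2, -1, -4]]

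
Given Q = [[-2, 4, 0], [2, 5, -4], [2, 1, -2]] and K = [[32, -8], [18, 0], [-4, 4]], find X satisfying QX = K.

Since Q multiplies X on the left, X = Q⁻¹K.
det Q = -4; the adjugate gives Q⁻¹ = [[3/2, -2, 4], [1, -1, 2], [2, -5/2, 9/2]].
X = Q⁻¹K = [[3/2, -2, 4], [1, -1, 2], [2, -5/2, 9/2]] · [[32, -8], [18, 0], [-4, 4]] = [[-4, 4], [6, 0], [1, 2]].

X = [[-4, 4], [6, 0], [1, 2]]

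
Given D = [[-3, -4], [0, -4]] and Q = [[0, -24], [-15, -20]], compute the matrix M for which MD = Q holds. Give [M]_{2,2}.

Since D sits to the right of M, M = QD⁻¹.
det D = 12, so D⁻¹ = [[-1/3, 1/3], [0, -1/4]].
M = QD⁻¹ = [[0, -24], [-15, -20]] · [[-1/3, 1/3], [0, -1/4]] = [[0, 6], [5, 0]].

0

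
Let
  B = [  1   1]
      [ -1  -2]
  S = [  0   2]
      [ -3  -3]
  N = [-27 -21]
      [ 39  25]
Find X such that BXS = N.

Left-multiply by B⁻¹ and right-multiply by S⁻¹: X = B⁻¹NS⁻¹.
det B = -1, so B⁻¹ = [[2, 1], [-1, -1]].
det S = 6, so S⁻¹ = [[-1/2, -1/3], [1/2, 0]].
B⁻¹N = [[-15, -17], [-12, -4]].
X = (B⁻¹N)S⁻¹ = [[-1, 5], [4, 4]].

X = [[-1, 5], [4, 4]]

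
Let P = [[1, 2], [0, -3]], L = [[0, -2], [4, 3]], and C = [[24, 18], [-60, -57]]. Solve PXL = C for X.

X = [[4, -4], [-2, 5]]

Isolating X: multiply by P⁻¹ from the left and L⁻¹ from the right, so X = P⁻¹CL⁻¹.
det P = -3, so P⁻¹ = [[1, 2/3], [0, -1/3]].
L has determinant 8; L⁻¹ = [[3/8, 1/4], [-1/2, 0]].
P⁻¹C = [[-16, -20], [20, 19]].
X = (P⁻¹C)L⁻¹ = [[4, -4], [-2, 5]].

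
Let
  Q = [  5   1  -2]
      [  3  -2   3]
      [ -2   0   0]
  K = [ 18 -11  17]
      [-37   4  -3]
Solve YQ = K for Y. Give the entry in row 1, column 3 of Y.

Q is on the right of Y, so right-multiply by Q⁻¹: Y = KQ⁻¹.
det Q = 2; the adjugate gives Q⁻¹ = [[0, 0, -1/2], [-3, -2, -21/2], [-2, -1, -13/2]].
Y = KQ⁻¹ = [[18, -11, 17], [-37, 4, -3]] · [[0, 0, -1/2], [-3, -2, -21/2], [-2, -1, -13/2]] = [[-1, 5, -4], [-6, -5, -4]].

-4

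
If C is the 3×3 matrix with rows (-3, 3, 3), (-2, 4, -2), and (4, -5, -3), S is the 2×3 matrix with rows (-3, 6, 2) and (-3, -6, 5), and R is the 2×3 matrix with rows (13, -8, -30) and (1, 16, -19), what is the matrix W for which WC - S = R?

WC = R + S = [[10, -2, -28], [-2, 10, -14]].
Since C sits to the right of W, W = (R + S)C⁻¹.
det C = 6; the adjugate gives C⁻¹ = [[-11/3, -1, -3], [-7/3, -1/2, -2], [-1, -1/2, -1]].
W = (R + S)C⁻¹ = [[-4, 5, 2], [-2, 4, 0]].

W = [[-4, 5, 2], [-2, 4, 0]]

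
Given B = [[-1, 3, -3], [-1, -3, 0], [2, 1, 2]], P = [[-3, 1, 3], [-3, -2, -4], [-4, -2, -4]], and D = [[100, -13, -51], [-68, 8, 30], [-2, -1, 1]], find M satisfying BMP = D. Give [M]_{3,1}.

3

Isolating M: multiply by B⁻¹ from the left and P⁻¹ from the right, so M = B⁻¹DP⁻¹.
det B = -3; the adjugate gives B⁻¹ = [[2, 3, 3], [-2/3, -4/3, -1], [-5/3, -7/3, -2]].
det P = -2; the adjugate gives P⁻¹ = [[0, 1, -1], [-2, -12, 21/2], [1, 5, -9/2]].
B⁻¹D = [[-10, -5, -9], [26, -1, -7], [-4, 5, 13]].
M = (B⁻¹D)P⁻¹ = [[1, 5, -2], [-5, 3, -5], [3, 1, -2]].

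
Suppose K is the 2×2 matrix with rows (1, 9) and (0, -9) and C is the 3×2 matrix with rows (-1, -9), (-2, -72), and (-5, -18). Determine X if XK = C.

Right-multiplying both sides by K⁻¹ gives X = CK⁻¹.
det K = -9; the adjugate gives K⁻¹ = [[1, 1], [0, -1/9]].
X = CK⁻¹ = [[-1, -9], [-2, -72], [-5, -18]] · [[1, 1], [0, -1/9]] = [[-1, 0], [-2, 6], [-5, -3]].

X = [[-1, 0], [-2, 6], [-5, -3]]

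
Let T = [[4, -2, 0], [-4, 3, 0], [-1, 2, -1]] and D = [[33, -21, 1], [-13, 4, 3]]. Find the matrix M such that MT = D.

M = [[5, -3, -1], [-2, 2, -3]]

Right-multiplying both sides by T⁻¹ gives M = DT⁻¹.
T has determinant -4; T⁻¹ = [[3/4, 1/2, 0], [1, 1, 0], [5/4, 3/2, -1]].
M = DT⁻¹ = [[33, -21, 1], [-13, 4, 3]] · [[3/4, 1/2, 0], [1, 1, 0], [5/4, 3/2, -1]] = [[5, -3, -1], [-2, 2, -3]].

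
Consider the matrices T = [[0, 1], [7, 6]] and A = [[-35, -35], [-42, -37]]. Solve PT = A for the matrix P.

T is on the right of P, so right-multiply by T⁻¹: P = AT⁻¹.
det T = -7, so T⁻¹ = [[-6/7, 1/7], [1, 0]].
P = AT⁻¹ = [[-35, -35], [-42, -37]] · [[-6/7, 1/7], [1, 0]] = [[-5, -5], [-1, -6]].

P = [[-5, -5], [-1, -6]]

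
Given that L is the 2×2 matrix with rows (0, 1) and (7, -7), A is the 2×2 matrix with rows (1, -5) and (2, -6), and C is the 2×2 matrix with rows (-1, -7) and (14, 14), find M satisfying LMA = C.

M = [[1, 0], [5, -3]]

Left-multiply by L⁻¹ and right-multiply by A⁻¹: M = L⁻¹CA⁻¹.
det L = -7, so L⁻¹ = [[1, 1/7], [1, 0]].
A has determinant 4; A⁻¹ = [[-3/2, 5/4], [-1/2, 1/4]].
L⁻¹C = [[1, -5], [-1, -7]].
M = (L⁻¹C)A⁻¹ = [[1, 0], [5, -3]].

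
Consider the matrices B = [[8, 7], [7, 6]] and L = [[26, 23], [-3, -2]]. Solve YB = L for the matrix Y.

Since B sits to the right of Y, Y = LB⁻¹.
det B = -1, so B⁻¹ = [[-6, 7], [7, -8]].
Y = LB⁻¹ = [[26, 23], [-3, -2]] · [[-6, 7], [7, -8]] = [[5, -2], [4, -5]].

Y = [[5, -2], [4, -5]]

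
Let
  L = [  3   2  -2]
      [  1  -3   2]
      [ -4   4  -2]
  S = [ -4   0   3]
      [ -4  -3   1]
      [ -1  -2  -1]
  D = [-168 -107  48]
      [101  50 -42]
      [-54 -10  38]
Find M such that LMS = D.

M = L⁻¹DS⁻¹ (apply L⁻¹ on the left and S⁻¹ on the right).
L has determinant -2; L⁻¹ = [[1, 2, 1], [3, 7, 4], [4, 10, 11/2]].
det S = -5, so S⁻¹ = [[-1, 6/5, -9/5], [1, -7/5, 8/5], [-1, 8/5, -12/5]].
L⁻¹D = [[-20, -17, 2], [-13, -11, 2], [41, 17, -19]].
M = (L⁻¹D)S⁻¹ = [[1, 3, 4], [0, 3, 1], [-5, -5, -1]].

M = [[1, 3, 4], [0, 3, 1], [-5, -5, -1]]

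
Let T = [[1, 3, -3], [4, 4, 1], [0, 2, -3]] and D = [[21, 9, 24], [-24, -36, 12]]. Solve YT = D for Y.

T is on the right of Y, so right-multiply by T⁻¹: Y = DT⁻¹.
det T = -2, so T⁻¹ = [[7, -3/2, -15/2], [-6, 3/2, 13/2], [-4, 1, 4]].
Y = DT⁻¹ = [[21, 9, 24], [-24, -36, 12]] · [[7, -3/2, -15/2], [-6, 3/2, 13/2], [-4, 1, 4]] = [[-3, 6, -3], [0, -6, -6]].

Y = [[-3, 6, -3], [0, -6, -6]]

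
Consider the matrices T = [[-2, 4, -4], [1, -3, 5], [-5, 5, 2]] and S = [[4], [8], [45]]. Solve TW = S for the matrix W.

Since T multiplies W on the left, W = T⁻¹S.
det T = -6, so T⁻¹ = [[31/6, 14/3, -4/3], [9/2, 4, -1], [5/3, 5/3, -1/3]].
W = T⁻¹S = [[31/6, 14/3, -4/3], [9/2, 4, -1], [5/3, 5/3, -1/3]] · [[4], [8], [45]] = [[-2], [5], [5]].

W = [[-2], [5], [5]]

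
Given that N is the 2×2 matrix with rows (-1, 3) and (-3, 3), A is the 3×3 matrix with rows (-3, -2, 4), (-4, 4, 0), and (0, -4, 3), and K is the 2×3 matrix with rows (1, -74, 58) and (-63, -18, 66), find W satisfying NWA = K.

Isolating W: multiply by N⁻¹ from the left and A⁻¹ from the right, so W = N⁻¹KA⁻¹.
N has determinant 6; N⁻¹ = [[1/2, -1/2], [1/2, -1/6]].
det A = 4, so A⁻¹ = [[3, -5/2, -4], [3, -9/4, -4], [4, -3, -5]].
N⁻¹K = [[32, -28, -4], [11, -34, 18]].
W = (N⁻¹K)A⁻¹ = [[-4, -5, 4], [3, -5, 2]].

W = [[-4, -5, 4], [3, -5, 2]]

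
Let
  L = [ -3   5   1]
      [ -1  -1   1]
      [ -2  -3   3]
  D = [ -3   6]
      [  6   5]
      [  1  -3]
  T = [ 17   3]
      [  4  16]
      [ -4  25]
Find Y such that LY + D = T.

LY = T − D = [[20, -3], [-2, 11], [-5, 28]].
L is on the left of Y, so left-multiply by L⁻¹: Y = L⁻¹(T − D).
det L = 6, so L⁻¹ = [[0, -3, 1], [1/6, -7/6, 1/3], [1/6, -19/6, 4/3]].
Y = L⁻¹(T − D) = [[1, -5], [4, -4], [3, 2]].

Y = [[1, -5], [4, -4], [3, 2]]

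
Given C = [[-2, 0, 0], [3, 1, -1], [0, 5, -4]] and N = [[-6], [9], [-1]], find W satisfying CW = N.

Left-multiplying both sides by C⁻¹ gives W = C⁻¹N.
det C = -2, so C⁻¹ = [[-1/2, 0, 0], [-6, -4, 1], [-15/2, -5, 1]].
W = C⁻¹N = [[-1/2, 0, 0], [-6, -4, 1], [-15/2, -5, 1]] · [[-6], [9], [-1]] = [[3], [-1], [-1]].

W = [[3], [-1], [-1]]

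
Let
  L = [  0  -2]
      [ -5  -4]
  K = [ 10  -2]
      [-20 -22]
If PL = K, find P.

L is on the right of P, so right-multiply by L⁻¹: P = KL⁻¹.
det L = -10; the adjugate gives L⁻¹ = [[2/5, -1/5], [-1/2, 0]].
P = KL⁻¹ = [[10, -2], [-20, -22]] · [[2/5, -1/5], [-1/2, 0]] = [[5, -2], [3, 4]].

P = [[5, -2], [3, 4]]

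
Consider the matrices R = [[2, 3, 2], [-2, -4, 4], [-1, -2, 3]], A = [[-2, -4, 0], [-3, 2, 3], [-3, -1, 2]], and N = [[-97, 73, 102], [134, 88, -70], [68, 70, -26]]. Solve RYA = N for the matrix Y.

Isolating Y: multiply by R⁻¹ from the left and A⁻¹ from the right, so Y = R⁻¹NA⁻¹.
det R = -2; the adjugate gives R⁻¹ = [[2, 13/2, -10], [-1, -4, 6], [0, -1/2, 1]].
det A = -2; the adjugate gives A⁻¹ = [[-7/2, -4, 6], [3/2, 2, -3], [-9/2, -5, 8]].
R⁻¹N = [[-3, 18, 9], [-31, -5, 22], [1, 26, 9]].
Y = (R⁻¹N)A⁻¹ = [[-3, 3, 0], [2, 4, 5], [-5, 3, 0]].

Y = [[-3, 3, 0], [2, 4, 5], [-5, 3, 0]]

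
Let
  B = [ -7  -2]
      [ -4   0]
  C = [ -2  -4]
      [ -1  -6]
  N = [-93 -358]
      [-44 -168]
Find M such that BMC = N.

Isolating M: multiply by B⁻¹ from the left and C⁻¹ from the right, so M = B⁻¹NC⁻¹.
B has determinant -8; B⁻¹ = [[0, -1/4], [-1/2, 7/8]].
det C = 8; the adjugate gives C⁻¹ = [[-3/4, 1/2], [1/8, -1/4]].
B⁻¹N = [[11, 42], [8, 32]].
M = (B⁻¹N)C⁻¹ = [[-3, -5], [-2, -4]].

M = [[-3, -5], [-2, -4]]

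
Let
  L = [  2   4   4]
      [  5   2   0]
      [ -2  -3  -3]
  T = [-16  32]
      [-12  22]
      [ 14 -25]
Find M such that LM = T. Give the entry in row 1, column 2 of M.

2

Left-multiplying both sides by L⁻¹ gives M = L⁻¹T.
det L = 4; the adjugate gives L⁻¹ = [[-3/2, 0, -2], [15/4, 1/2, 5], [-11/4, -1/2, -4]].
M = L⁻¹T = [[-3/2, 0, -2], [15/4, 1/2, 5], [-11/4, -1/2, -4]] · [[-16, 32], [-12, 22], [14, -25]] = [[-4, 2], [4, 6], [-6, 1]].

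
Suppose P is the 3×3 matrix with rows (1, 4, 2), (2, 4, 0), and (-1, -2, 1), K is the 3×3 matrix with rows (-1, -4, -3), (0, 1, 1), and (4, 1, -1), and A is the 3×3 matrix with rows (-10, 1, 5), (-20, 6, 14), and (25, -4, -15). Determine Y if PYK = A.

Y = P⁻¹AK⁻¹ (apply P⁻¹ on the left and K⁻¹ on the right).
det P = -4, so P⁻¹ = [[-1, 2, 2], [1/2, -3/4, -1], [0, 1/2, 1]].
K has determinant -2; K⁻¹ = [[1, 7/2, 1/2], [-2, -13/2, -1/2], [2, 15/2, 1/2]].
P⁻¹A = [[20, 3, -7], [-15, 0, 7], [15, -1, -8]].
Y = (P⁻¹A)K⁻¹ = [[0, -2, 5], [-1, 0, -4], [1, -1, 4]].

Y = [[0, -2, 5], [-1, 0, -4], [1, -1, 4]]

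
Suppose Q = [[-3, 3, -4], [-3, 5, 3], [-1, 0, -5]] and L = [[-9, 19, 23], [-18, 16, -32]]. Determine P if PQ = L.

P = [[-2, 5, 0], [2, 2, 6]]

Q is on the right of P, so right-multiply by Q⁻¹: P = LQ⁻¹.
det Q = 1; the adjugate gives Q⁻¹ = [[-25, 15, 29], [-18, 11, 21], [5, -3, -6]].
P = LQ⁻¹ = [[-9, 19, 23], [-18, 16, -32]] · [[-25, 15, 29], [-18, 11, 21], [5, -3, -6]] = [[-2, 5, 0], [2, 2, 6]].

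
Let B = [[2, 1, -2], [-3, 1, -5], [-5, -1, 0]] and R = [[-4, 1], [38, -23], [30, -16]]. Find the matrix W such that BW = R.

W = [[-6, 3], [0, 1], [-4, 3]]

Left-multiplying both sides by B⁻¹ gives W = B⁻¹R.
B has determinant -1; B⁻¹ = [[5, -2, 3], [-25, 10, -16], [-8, 3, -5]].
W = B⁻¹R = [[5, -2, 3], [-25, 10, -16], [-8, 3, -5]] · [[-4, 1], [38, -23], [30, -16]] = [[-6, 3], [0, 1], [-4, 3]].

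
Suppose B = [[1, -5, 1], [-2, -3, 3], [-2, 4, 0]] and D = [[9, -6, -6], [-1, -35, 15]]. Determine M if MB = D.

M = [[3, -3, 0], [3, 4, -2]]

Since B sits to the right of M, M = DB⁻¹.
det B = 4, so B⁻¹ = [[-3, 1, -3], [-3/2, 1/2, -5/4], [-7/2, 3/2, -13/4]].
M = DB⁻¹ = [[9, -6, -6], [-1, -35, 15]] · [[-3, 1, -3], [-3/2, 1/2, -5/4], [-7/2, 3/2, -13/4]] = [[3, -3, 0], [3, 4, -2]].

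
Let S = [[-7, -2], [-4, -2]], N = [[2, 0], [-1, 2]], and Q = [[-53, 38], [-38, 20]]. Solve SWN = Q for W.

Isolating W: multiply by S⁻¹ from the left and N⁻¹ from the right, so W = S⁻¹QN⁻¹.
det S = 6; the adjugate gives S⁻¹ = [[-1/3, 1/3], [2/3, -7/6]].
det N = 4; the adjugate gives N⁻¹ = [[1/2, 0], [1/4, 1/2]].
S⁻¹Q = [[5, -6], [9, 2]].
W = (S⁻¹Q)N⁻¹ = [[1, -3], [5, 1]].

W = [[1, -3], [5, 1]]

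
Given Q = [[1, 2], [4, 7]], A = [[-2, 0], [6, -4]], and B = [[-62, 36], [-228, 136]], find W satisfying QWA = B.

Left-multiply by Q⁻¹ and right-multiply by A⁻¹: W = Q⁻¹BA⁻¹.
det Q = -1; the adjugate gives Q⁻¹ = [[-7, 2], [4, -1]].
A has determinant 8; A⁻¹ = [[-1/2, 0], [-3/4, -1/4]].
Q⁻¹B = [[-22, 20], [-20, 8]].
W = (Q⁻¹B)A⁻¹ = [[-4, -5], [4, -2]].

W = [[-4, -5], [4, -2]]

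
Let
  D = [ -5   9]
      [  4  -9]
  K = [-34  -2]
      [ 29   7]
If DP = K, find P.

P = [[5, -5], [-1, -3]]

Since D multiplies P on the left, P = D⁻¹K.
det D = 9; the adjugate gives D⁻¹ = [[-1, -1], [-4/9, -5/9]].
P = D⁻¹K = [[-1, -1], [-4/9, -5/9]] · [[-34, -2], [29, 7]] = [[5, -5], [-1, -3]].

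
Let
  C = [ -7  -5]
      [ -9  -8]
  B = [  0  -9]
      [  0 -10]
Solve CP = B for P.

P = [[0, 2], [0, -1]]

C is on the left of P, so left-multiply by C⁻¹: P = C⁻¹B.
det C = 11; the adjugate gives C⁻¹ = [[-8/11, 5/11], [9/11, -7/11]].
P = C⁻¹B = [[-8/11, 5/11], [9/11, -7/11]] · [[0, -9], [0, -10]] = [[0, 2], [0, -1]].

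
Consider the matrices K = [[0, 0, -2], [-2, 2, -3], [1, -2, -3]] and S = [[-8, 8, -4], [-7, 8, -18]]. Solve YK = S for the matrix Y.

Right-multiplying both sides by K⁻¹ gives Y = SK⁻¹.
det K = -4, so K⁻¹ = [[3, -1, -1], [9/4, -1/2, -1], [-1/2, 0, 0]].
Y = SK⁻¹ = [[-8, 8, -4], [-7, 8, -18]] · [[3, -1, -1], [9/4, -1/2, -1], [-1/2, 0, 0]] = [[-4, 4, 0], [6, 3, -1]].

Y = [[-4, 4, 0], [6, 3, -1]]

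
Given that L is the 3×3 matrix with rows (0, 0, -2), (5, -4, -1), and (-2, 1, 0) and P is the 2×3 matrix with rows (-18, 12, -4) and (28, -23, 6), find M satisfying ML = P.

Right-multiplying both sides by L⁻¹ gives M = PL⁻¹.
det L = 6; the adjugate gives L⁻¹ = [[1/6, -1/3, -4/3], [1/3, -2/3, -5/3], [-1/2, 0, 0]].
M = PL⁻¹ = [[-18, 12, -4], [28, -23, 6]] · [[1/6, -1/3, -4/3], [1/3, -2/3, -5/3], [-1/2, 0, 0]] = [[3, -2, 4], [-6, 6, 1]].

M = [[3, -2, 4], [-6, 6, 1]]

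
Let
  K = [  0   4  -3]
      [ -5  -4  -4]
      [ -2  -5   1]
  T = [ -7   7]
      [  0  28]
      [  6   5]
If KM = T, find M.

Left-multiplying both sides by K⁻¹ gives M = K⁻¹T.
det K = 1, so K⁻¹ = [[-24, 11, -28], [13, -6, 15], [17, -8, 20]].
M = K⁻¹T = [[-24, 11, -28], [13, -6, 15], [17, -8, 20]] · [[-7, 7], [0, 28], [6, 5]] = [[0, 0], [-1, -2], [1, -5]].

M = [[0, 0], [-1, -2], [1, -5]]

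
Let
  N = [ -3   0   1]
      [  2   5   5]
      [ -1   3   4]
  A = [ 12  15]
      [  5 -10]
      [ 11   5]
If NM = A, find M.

Since N multiplies M on the left, M = N⁻¹A.
det N = -4, so N⁻¹ = [[-5/4, -3/4, 5/4], [13/4, 11/4, -17/4], [-11/4, -9/4, 15/4]].
M = N⁻¹A = [[-5/4, -3/4, 5/4], [13/4, 11/4, -17/4], [-11/4, -9/4, 15/4]] · [[12, 15], [5, -10], [11, 5]] = [[-5, -5], [6, 0], [-3, 0]].

M = [[-5, -5], [6, 0], [-3, 0]]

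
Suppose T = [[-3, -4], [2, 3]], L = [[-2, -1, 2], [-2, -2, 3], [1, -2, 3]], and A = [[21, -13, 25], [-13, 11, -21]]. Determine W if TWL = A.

W = [[3, 2, -1], [-5, 2, -3]]

W = T⁻¹AL⁻¹ (apply T⁻¹ on the left and L⁻¹ on the right).
T has determinant -1; T⁻¹ = [[-3, -4], [2, 3]].
det L = 3, so L⁻¹ = [[0, -1/3, 1/3], [3, -8/3, 2/3], [2, -5/3, 2/3]].
T⁻¹A = [[-11, -5, 9], [3, 7, -13]].
W = (T⁻¹A)L⁻¹ = [[3, 2, -1], [-5, 2, -3]].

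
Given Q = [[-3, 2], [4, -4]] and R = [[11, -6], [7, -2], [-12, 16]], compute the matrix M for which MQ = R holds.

Right-multiplying both sides by Q⁻¹ gives M = RQ⁻¹.
det Q = 4, so Q⁻¹ = [[-1, -1/2], [-1, -3/4]].
M = RQ⁻¹ = [[11, -6], [7, -2], [-12, 16]] · [[-1, -1/2], [-1, -3/4]] = [[-5, -1], [-5, -2], [-4, -6]].

M = [[-5, -1], [-5, -2], [-4, -6]]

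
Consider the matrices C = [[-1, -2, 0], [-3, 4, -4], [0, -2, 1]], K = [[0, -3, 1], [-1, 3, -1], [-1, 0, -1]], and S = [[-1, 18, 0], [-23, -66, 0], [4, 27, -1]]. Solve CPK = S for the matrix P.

P = [[-1, -3, -2], [0, -2, 4], [-5, 0, 0]]

Isolating P: multiply by C⁻¹ from the left and K⁻¹ from the right, so P = C⁻¹SK⁻¹.
C has determinant -2; C⁻¹ = [[2, -1, -4], [-3/2, 1/2, 2], [-3, 1, 5]].
K has determinant 3; K⁻¹ = [[-1, -1, 0], [0, 1/3, -1/3], [1, 1, -1]].
C⁻¹S = [[5, -6, 4], [-2, -6, -2], [0, 15, -5]].
P = (C⁻¹S)K⁻¹ = [[-1, -3, -2], [0, -2, 4], [-5, 0, 0]].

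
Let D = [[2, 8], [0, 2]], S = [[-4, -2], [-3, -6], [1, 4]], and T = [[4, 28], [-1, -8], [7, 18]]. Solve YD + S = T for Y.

Y = [[4, -1], [1, -5], [3, -5]]

YD = T − S = [[8, 30], [2, -2], [6, 14]].
Since D sits to the right of Y, Y = (T − S)D⁻¹.
det D = 4, so D⁻¹ = [[1/2, -2], [0, 1/2]].
Y = (T − S)D⁻¹ = [[4, -1], [1, -5], [3, -5]].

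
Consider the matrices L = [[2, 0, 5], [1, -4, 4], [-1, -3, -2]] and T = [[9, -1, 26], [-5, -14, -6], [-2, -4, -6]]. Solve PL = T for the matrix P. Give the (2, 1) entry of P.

-6

L is on the right of P, so right-multiply by L⁻¹: P = TL⁻¹.
det L = 5; the adjugate gives L⁻¹ = [[4, -3, 4], [-2/5, 1/5, -3/5], [-7/5, 6/5, -8/5]].
P = TL⁻¹ = [[9, -1, 26], [-5, -14, -6], [-2, -4, -6]] · [[4, -3, 4], [-2/5, 1/5, -3/5], [-7/5, 6/5, -8/5]] = [[0, 4, -5], [-6, 5, -2], [2, -2, 4]].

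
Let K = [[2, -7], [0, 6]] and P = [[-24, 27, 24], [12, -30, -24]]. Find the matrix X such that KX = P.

X = [[-5, -4, -2], [2, -5, -4]]

K is on the left of X, so left-multiply by K⁻¹: X = K⁻¹P.
det K = 12, so K⁻¹ = [[1/2, 7/12], [0, 1/6]].
X = K⁻¹P = [[1/2, 7/12], [0, 1/6]] · [[-24, 27, 24], [12, -30, -24]] = [[-5, -4, -2], [2, -5, -4]].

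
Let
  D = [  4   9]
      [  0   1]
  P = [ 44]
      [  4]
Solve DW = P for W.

W = [[2], [4]]

Since D multiplies W on the left, W = D⁻¹P.
D has determinant 4; D⁻¹ = [[1/4, -9/4], [0, 1]].
W = D⁻¹P = [[1/4, -9/4], [0, 1]] · [[44], [4]] = [[2], [4]].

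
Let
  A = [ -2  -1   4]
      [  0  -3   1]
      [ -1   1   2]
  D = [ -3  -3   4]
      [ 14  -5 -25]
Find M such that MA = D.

Right-multiplying both sides by A⁻¹ gives M = DA⁻¹.
det A = 3; the adjugate gives A⁻¹ = [[-7/3, 2, 11/3], [-1/3, 0, 2/3], [-1, 1, 2]].
M = DA⁻¹ = [[-3, -3, 4], [14, -5, -25]] · [[-7/3, 2, 11/3], [-1/3, 0, 2/3], [-1, 1, 2]] = [[4, -2, -5], [-6, 3, -2]].

M = [[4, -2, -5], [-6, 3, -2]]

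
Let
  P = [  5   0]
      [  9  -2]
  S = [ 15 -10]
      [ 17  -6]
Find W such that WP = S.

W = [[-6, 5], [-2, 3]]

Right-multiplying both sides by P⁻¹ gives W = SP⁻¹.
det P = -10; the adjugate gives P⁻¹ = [[1/5, 0], [9/10, -1/2]].
W = SP⁻¹ = [[15, -10], [17, -6]] · [[1/5, 0], [9/10, -1/2]] = [[-6, 5], [-2, 3]].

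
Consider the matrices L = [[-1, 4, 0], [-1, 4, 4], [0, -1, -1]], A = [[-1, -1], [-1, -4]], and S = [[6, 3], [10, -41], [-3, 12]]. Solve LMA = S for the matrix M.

Isolating M: multiply by L⁻¹ from the left and A⁻¹ from the right, so M = L⁻¹SA⁻¹.
det L = -4, so L⁻¹ = [[0, -1, -4], [1/4, -1/4, -1], [-1/4, 1/4, 0]].
det A = 3; the adjugate gives A⁻¹ = [[-4/3, 1/3], [1/3, -1/3]].
L⁻¹S = [[2, -7], [2, -1], [1, -11]].
M = (L⁻¹S)A⁻¹ = [[-5, 3], [-3, 1], [-5, 4]].

M = [[-5, 3], [-3, 1], [-5, 4]]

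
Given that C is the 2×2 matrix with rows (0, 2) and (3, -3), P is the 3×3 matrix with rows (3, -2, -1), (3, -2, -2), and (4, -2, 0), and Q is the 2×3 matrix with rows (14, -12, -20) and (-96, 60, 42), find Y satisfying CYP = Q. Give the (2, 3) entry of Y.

-2

Left-multiply by C⁻¹ and right-multiply by P⁻¹: Y = C⁻¹QP⁻¹.
C has determinant -6; C⁻¹ = [[1/2, 1/3], [1/2, 0]].
P has determinant 2; P⁻¹ = [[-2, 1, 1], [-4, 2, 3/2], [1, -1, 0]].
C⁻¹Q = [[-25, 14, 4], [7, -6, -10]].
Y = (C⁻¹Q)P⁻¹ = [[-2, -1, -4], [0, 5, -2]].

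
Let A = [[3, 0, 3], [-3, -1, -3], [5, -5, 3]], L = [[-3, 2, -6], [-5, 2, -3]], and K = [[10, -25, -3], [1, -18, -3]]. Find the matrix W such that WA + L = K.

W = [[-2, 2, 5], [2, 5, 3]]

WA = K − L = [[13, -27, 3], [6, -20, 0]].
A is on the right of W, so right-multiply by A⁻¹: W = (K − L)A⁻¹.
det A = 6, so A⁻¹ = [[-3, -5/2, 1/2], [-1, -1, 0], [10/3, 5/2, -1/2]].
W = (K − L)A⁻¹ = [[-2, 2, 5], [2, 5, 3]].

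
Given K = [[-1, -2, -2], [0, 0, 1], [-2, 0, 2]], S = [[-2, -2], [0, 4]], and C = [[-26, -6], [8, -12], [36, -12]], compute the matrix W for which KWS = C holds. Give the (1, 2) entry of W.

Isolating W: multiply by K⁻¹ from the left and S⁻¹ from the right, so W = K⁻¹CS⁻¹.
K has determinant 4; K⁻¹ = [[0, 1, -1/2], [-1/2, -3/2, 1/4], [0, 1, 0]].
det S = -8, so S⁻¹ = [[-1/2, -1/4], [0, 1/4]].
K⁻¹C = [[-10, -6], [10, 18], [8, -12]].
W = (K⁻¹C)S⁻¹ = [[5, 1], [-5, 2], [-4, -5]].

1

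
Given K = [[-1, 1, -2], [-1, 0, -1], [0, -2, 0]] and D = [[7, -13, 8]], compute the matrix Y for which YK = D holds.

K is on the right of Y, so right-multiply by K⁻¹: Y = DK⁻¹.
det K = -2, so K⁻¹ = [[1, -2, 1/2], [0, 0, -1/2], [-1, 1, -1/2]].
Y = DK⁻¹ = [[7, -13, 8]] · [[1, -2, 1/2], [0, 0, -1/2], [-1, 1, -1/2]] = [[-1, -6, 6]].

Y = [[-1, -6, 6]]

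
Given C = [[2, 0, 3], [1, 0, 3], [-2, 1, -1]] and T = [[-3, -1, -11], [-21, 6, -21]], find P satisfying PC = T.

P = [[-1, -3, -1], [-4, -1, 6]]

Right-multiplying both sides by C⁻¹ gives P = TC⁻¹.
det C = -3, so C⁻¹ = [[1, -1, 0], [5/3, -4/3, 1], [-1/3, 2/3, 0]].
P = TC⁻¹ = [[-3, -1, -11], [-21, 6, -21]] · [[1, -1, 0], [5/3, -4/3, 1], [-1/3, 2/3, 0]] = [[-1, -3, -1], [-4, -1, 6]].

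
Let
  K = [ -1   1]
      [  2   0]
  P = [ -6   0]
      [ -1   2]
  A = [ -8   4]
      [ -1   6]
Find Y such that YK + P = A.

YK = A − P = [[-2, 4], [0, 4]].
Since K sits to the right of Y, Y = (A − P)K⁻¹.
det K = -2, so K⁻¹ = [[0, 1/2], [1, 1/2]].
Y = (A − P)K⁻¹ = [[4, 1], [4, 2]].

Y = [[4, 1], [4, 2]]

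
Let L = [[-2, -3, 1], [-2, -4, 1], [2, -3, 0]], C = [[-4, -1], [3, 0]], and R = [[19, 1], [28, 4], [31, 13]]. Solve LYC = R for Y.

Y = [[-2, -2], [3, 1], [4, 4]]

Left-multiply by L⁻¹ and right-multiply by C⁻¹: Y = L⁻¹RC⁻¹.
det L = 2; the adjugate gives L⁻¹ = [[3/2, -3/2, 1/2], [1, -1, 0], [7, -6, 1]].
C has determinant 3; C⁻¹ = [[0, 1/3], [-1, -4/3]].
L⁻¹R = [[2, 2], [-9, -3], [-4, -4]].
Y = (L⁻¹R)C⁻¹ = [[-2, -2], [3, 1], [4, 4]].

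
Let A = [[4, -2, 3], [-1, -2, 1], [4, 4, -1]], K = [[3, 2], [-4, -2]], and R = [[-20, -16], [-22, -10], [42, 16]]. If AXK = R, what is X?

X = [[-2, -3], [-1, -1], [-2, 2]]

Isolating X: multiply by A⁻¹ from the left and K⁻¹ from the right, so X = A⁻¹RK⁻¹.
A has determinant -2; A⁻¹ = [[1, -5, -2], [-3/2, 8, 7/2], [-2, 12, 5]].
det K = 2, so K⁻¹ = [[-1, -1], [2, 3/2]].
A⁻¹R = [[6, 2], [1, 0], [-14, -8]].
X = (A⁻¹R)K⁻¹ = [[-2, -3], [-1, -1], [-2, 2]].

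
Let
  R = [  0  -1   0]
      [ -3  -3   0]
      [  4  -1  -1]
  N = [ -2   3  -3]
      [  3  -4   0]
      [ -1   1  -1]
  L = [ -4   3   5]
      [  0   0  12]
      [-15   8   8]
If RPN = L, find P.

P = [[-2, -1, 5], [3, 2, -4], [0, -2, -1]]

P = R⁻¹LN⁻¹ (apply R⁻¹ on the left and N⁻¹ on the right).
det R = 3, so R⁻¹ = [[1, -1/3, 0], [-1, 0, 0], [5, -4/3, -1]].
det N = 4, so N⁻¹ = [[1, 0, -3], [3/4, -1/4, -9/4], [-1/4, -1/4, -1/4]].
R⁻¹L = [[-4, 3, 1], [4, -3, -5], [-5, 7, 1]].
P = (R⁻¹L)N⁻¹ = [[-2, -1, 5], [3, 2, -4], [0, -2, -1]].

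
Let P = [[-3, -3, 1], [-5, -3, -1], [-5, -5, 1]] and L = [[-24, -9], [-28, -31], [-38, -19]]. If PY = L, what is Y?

Left-multiplying both sides by P⁻¹ gives Y = P⁻¹L.
det P = 4, so P⁻¹ = [[-2, -1/2, 3/2], [5/2, 1/2, -2], [5/2, 0, -3/2]].
Y = P⁻¹L = [[-2, -1/2, 3/2], [5/2, 1/2, -2], [5/2, 0, -3/2]] · [[-24, -9], [-28, -31], [-38, -19]] = [[5, 5], [2, 0], [-3, 6]].

Y = [[5, 5], [2, 0], [-3, 6]]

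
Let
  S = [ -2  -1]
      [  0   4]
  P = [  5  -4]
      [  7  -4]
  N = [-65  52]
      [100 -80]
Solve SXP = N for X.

X = S⁻¹NP⁻¹ (apply S⁻¹ on the left and P⁻¹ on the right).
det S = -8; the adjugate gives S⁻¹ = [[-1/2, -1/8], [0, 1/4]].
P has determinant 8; P⁻¹ = [[-1/2, 1/2], [-7/8, 5/8]].
S⁻¹N = [[20, -16], [25, -20]].
X = (S⁻¹N)P⁻¹ = [[4, 0], [5, 0]].

X = [[4, 0], [5, 0]]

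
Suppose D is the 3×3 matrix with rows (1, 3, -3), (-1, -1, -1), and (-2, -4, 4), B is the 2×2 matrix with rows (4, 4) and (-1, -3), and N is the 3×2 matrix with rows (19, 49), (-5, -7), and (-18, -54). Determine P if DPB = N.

Left-multiply by D⁻¹ and right-multiply by B⁻¹: P = D⁻¹NB⁻¹.
D has determinant 4; D⁻¹ = [[-2, 0, -3/2], [3/2, -1/2, 1], [1/2, -1/2, 1/2]].
det B = -8, so B⁻¹ = [[3/8, 1/2], [-1/8, -1/2]].
D⁻¹N = [[-11, -17], [13, 23], [3, 1]].
P = (D⁻¹N)B⁻¹ = [[-2, 3], [2, -5], [1, 1]].

P = [[-2, 3], [2, -5], [1, 1]]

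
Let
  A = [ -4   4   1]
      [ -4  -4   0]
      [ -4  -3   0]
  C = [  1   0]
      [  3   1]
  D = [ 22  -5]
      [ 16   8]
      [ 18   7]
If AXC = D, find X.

Left-multiply by A⁻¹ and right-multiply by C⁻¹: X = A⁻¹DC⁻¹.
A has determinant -4; A⁻¹ = [[0, 3/4, -1], [0, -1, 1], [1, 7, -8]].
C has determinant 1; C⁻¹ = [[1, 0], [-3, 1]].
A⁻¹D = [[-6, -1], [2, -1], [-10, -5]].
X = (A⁻¹D)C⁻¹ = [[-3, -1], [5, -1], [5, -5]].

X = [[-3, -1], [5, -1], [5, -5]]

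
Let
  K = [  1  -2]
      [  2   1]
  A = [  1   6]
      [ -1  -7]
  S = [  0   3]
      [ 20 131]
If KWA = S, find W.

W = [[3, -5], [3, -1]]

Isolating W: multiply by K⁻¹ from the left and A⁻¹ from the right, so W = K⁻¹SA⁻¹.
K has determinant 5; K⁻¹ = [[1/5, 2/5], [-2/5, 1/5]].
det A = -1; the adjugate gives A⁻¹ = [[7, 6], [-1, -1]].
K⁻¹S = [[8, 53], [4, 25]].
W = (K⁻¹S)A⁻¹ = [[3, -5], [3, -1]].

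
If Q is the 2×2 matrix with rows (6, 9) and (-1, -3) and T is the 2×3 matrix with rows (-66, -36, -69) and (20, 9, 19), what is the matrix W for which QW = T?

W = [[-2, -3, -4], [-6, -2, -5]]

Since Q multiplies W on the left, W = Q⁻¹T.
Q has determinant -9; Q⁻¹ = [[1/3, 1], [-1/9, -2/3]].
W = Q⁻¹T = [[1/3, 1], [-1/9, -2/3]] · [[-66, -36, -69], [20, 9, 19]] = [[-2, -3, -4], [-6, -2, -5]].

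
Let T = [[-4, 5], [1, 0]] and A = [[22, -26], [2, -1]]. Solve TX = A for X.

X = [[2, -1], [6, -6]]

Since T multiplies X on the left, X = T⁻¹A.
det T = -5; the adjugate gives T⁻¹ = [[0, 1], [1/5, 4/5]].
X = T⁻¹A = [[0, 1], [1/5, 4/5]] · [[22, -26], [2, -1]] = [[2, -1], [6, -6]].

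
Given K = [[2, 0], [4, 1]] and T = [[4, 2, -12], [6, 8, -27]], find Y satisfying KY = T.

Since K multiplies Y on the left, Y = K⁻¹T.
det K = 2; the adjugate gives K⁻¹ = [[1/2, 0], [-2, 1]].
Y = K⁻¹T = [[1/2, 0], [-2, 1]] · [[4, 2, -12], [6, 8, -27]] = [[2, 1, -6], [-2, 4, -3]].

Y = [[2, 1, -6], [-2, 4, -3]]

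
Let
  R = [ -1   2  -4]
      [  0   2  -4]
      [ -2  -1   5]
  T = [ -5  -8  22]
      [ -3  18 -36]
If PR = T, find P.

P = [[1, -4, 2], [3, 6, 0]]

R is on the right of P, so right-multiply by R⁻¹: P = TR⁻¹.
det R = -6; the adjugate gives R⁻¹ = [[-1, 1, 0], [-4/3, 13/6, 2/3], [-2/3, 5/6, 1/3]].
P = TR⁻¹ = [[-5, -8, 22], [-3, 18, -36]] · [[-1, 1, 0], [-4/3, 13/6, 2/3], [-2/3, 5/6, 1/3]] = [[1, -4, 2], [3, 6, 0]].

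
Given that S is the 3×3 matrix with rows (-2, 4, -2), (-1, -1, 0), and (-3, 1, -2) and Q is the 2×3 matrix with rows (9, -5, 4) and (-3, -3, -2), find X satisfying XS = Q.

X = [[-3, -6, 1], [-2, -2, 3]]

Since S sits to the right of X, X = QS⁻¹.
det S = -4, so S⁻¹ = [[-1/2, -3/2, 1/2], [1/2, 1/2, -1/2], [1, 5/2, -3/2]].
X = QS⁻¹ = [[9, -5, 4], [-3, -3, -2]] · [[-1/2, -3/2, 1/2], [1/2, 1/2, -1/2], [1, 5/2, -3/2]] = [[-3, -6, 1], [-2, -2, 3]].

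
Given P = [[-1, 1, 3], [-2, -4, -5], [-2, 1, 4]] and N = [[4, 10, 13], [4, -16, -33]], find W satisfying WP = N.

Since P sits to the right of W, W = NP⁻¹.
det P = -1, so P⁻¹ = [[11, 1, -7], [-18, -2, 11], [10, 1, -6]].
W = NP⁻¹ = [[4, 10, 13], [4, -16, -33]] · [[11, 1, -7], [-18, -2, 11], [10, 1, -6]] = [[-6, -3, 4], [2, 3, -6]].

W = [[-6, -3, 4], [2, 3, -6]]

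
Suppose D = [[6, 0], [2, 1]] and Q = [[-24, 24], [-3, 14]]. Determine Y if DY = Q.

Left-multiplying both sides by D⁻¹ gives Y = D⁻¹Q.
det D = 6; the adjugate gives D⁻¹ = [[1/6, 0], [-1/3, 1]].
Y = D⁻¹Q = [[1/6, 0], [-1/3, 1]] · [[-24, 24], [-3, 14]] = [[-4, 4], [5, 6]].

Y = [[-4, 4], [5, 6]]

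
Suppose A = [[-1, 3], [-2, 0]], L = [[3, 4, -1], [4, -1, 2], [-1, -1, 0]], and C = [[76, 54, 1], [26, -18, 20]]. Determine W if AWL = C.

W = [[2, -4, 3], [5, 1, -2]]

W = A⁻¹CL⁻¹ (apply A⁻¹ on the left and L⁻¹ on the right).
det A = 6, so A⁻¹ = [[0, -1/2], [1/3, -1/6]].
det L = 3, so L⁻¹ = [[2/3, 1/3, 7/3], [-2/3, -1/3, -10/3], [-5/3, -1/3, -19/3]].
A⁻¹C = [[-13, 9, -10], [21, 21, -3]].
W = (A⁻¹C)L⁻¹ = [[2, -4, 3], [5, 1, -2]].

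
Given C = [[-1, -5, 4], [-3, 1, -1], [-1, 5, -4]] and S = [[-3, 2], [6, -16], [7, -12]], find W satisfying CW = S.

Since C multiplies W on the left, W = C⁻¹S.
C has determinant -2; C⁻¹ = [[-1/2, 0, -1/2], [11/2, -4, 13/2], [7, -5, 8]].
W = C⁻¹S = [[-1/2, 0, -1/2], [11/2, -4, 13/2], [7, -5, 8]] · [[-3, 2], [6, -16], [7, -12]] = [[-2, 5], [5, -3], [5, -2]].

W = [[-2, 5], [5, -3], [5, -2]]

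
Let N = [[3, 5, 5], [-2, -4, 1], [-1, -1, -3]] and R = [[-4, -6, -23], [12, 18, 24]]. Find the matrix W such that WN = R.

W = [[-6, -5, -4], [3, 0, -3]]

Since N sits to the right of W, W = RN⁻¹.
det N = -6; the adjugate gives N⁻¹ = [[-13/6, -5/3, -25/6], [7/6, 2/3, 13/6], [1/3, 1/3, 1/3]].
W = RN⁻¹ = [[-4, -6, -23], [12, 18, 24]] · [[-13/6, -5/3, -25/6], [7/6, 2/3, 13/6], [1/3, 1/3, 1/3]] = [[-6, -5, -4], [3, 0, -3]].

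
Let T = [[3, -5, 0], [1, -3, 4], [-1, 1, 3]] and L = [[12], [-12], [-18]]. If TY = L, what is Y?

Since T multiplies Y on the left, Y = T⁻¹L.
det T = -4, so T⁻¹ = [[13/4, -15/4, 5], [7/4, -9/4, 3], [1/2, -1/2, 1]].
Y = T⁻¹L = [[13/4, -15/4, 5], [7/4, -9/4, 3], [1/2, -1/2, 1]] · [[12], [-12], [-18]] = [[-6], [-6], [-6]].

Y = [[-6], [-6], [-6]]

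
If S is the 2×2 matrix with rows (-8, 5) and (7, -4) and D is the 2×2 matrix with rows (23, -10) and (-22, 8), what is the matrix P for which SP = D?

P = [[-6, 0], [-5, -2]]

Since S multiplies P on the left, P = S⁻¹D.
S has determinant -3; S⁻¹ = [[4/3, 5/3], [7/3, 8/3]].
P = S⁻¹D = [[4/3, 5/3], [7/3, 8/3]] · [[23, -10], [-22, 8]] = [[-6, 0], [-5, -2]].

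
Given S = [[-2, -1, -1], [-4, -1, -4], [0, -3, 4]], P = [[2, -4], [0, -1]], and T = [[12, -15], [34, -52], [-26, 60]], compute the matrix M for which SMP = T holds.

M = [[-4, 2], [3, 4], [-1, 1]]

Isolating M: multiply by S⁻¹ from the left and P⁻¹ from the right, so M = S⁻¹TP⁻¹.
S has determinant 4; S⁻¹ = [[-4, 7/4, 3/4], [4, -2, -1], [3, -3/2, -1/2]].
det P = -2; the adjugate gives P⁻¹ = [[1/2, -2], [0, -1]].
S⁻¹T = [[-8, 14], [6, -16], [-2, 3]].
M = (S⁻¹T)P⁻¹ = [[-4, 2], [3, 4], [-1, 1]].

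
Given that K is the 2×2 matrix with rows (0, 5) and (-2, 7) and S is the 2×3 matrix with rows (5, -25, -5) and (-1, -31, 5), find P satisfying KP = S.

Left-multiplying both sides by K⁻¹ gives P = K⁻¹S.
det K = 10, so K⁻¹ = [[7/10, -1/2], [1/5, 0]].
P = K⁻¹S = [[7/10, -1/2], [1/5, 0]] · [[5, -25, -5], [-1, -31, 5]] = [[4, -2, -6], [1, -5, -1]].

P = [[4, -2, -6], [1, -5, -1]]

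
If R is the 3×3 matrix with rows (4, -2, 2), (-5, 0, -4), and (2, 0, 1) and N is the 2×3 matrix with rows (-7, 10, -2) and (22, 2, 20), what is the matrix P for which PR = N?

P = [[-5, -1, 4], [-1, -6, -2]]

R is on the right of P, so right-multiply by R⁻¹: P = NR⁻¹.
det R = 6; the adjugate gives R⁻¹ = [[0, 1/3, 4/3], [-1/2, 0, 1], [0, -2/3, -5/3]].
P = NR⁻¹ = [[-7, 10, -2], [22, 2, 20]] · [[0, 1/3, 4/3], [-1/2, 0, 1], [0, -2/3, -5/3]] = [[-5, -1, 4], [-1, -6, -2]].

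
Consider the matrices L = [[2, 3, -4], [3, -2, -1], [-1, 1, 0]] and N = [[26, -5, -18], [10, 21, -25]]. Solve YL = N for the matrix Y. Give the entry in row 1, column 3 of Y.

Right-multiplying both sides by L⁻¹ gives Y = NL⁻¹.
det L = 1, so L⁻¹ = [[1, -4, -11], [1, -4, -10], [1, -5, -13]].
Y = NL⁻¹ = [[26, -5, -18], [10, 21, -25]] · [[1, -4, -11], [1, -4, -10], [1, -5, -13]] = [[3, 6, -2], [6, 1, 5]].

-2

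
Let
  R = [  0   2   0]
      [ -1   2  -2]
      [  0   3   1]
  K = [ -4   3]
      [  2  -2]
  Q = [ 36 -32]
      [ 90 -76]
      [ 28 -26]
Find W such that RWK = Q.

W = R⁻¹QK⁻¹ (apply R⁻¹ on the left and K⁻¹ on the right).
det R = 2; the adjugate gives R⁻¹ = [[4, -1, -2], [1/2, 0, 0], [-3/2, 0, 1]].
K has determinant 2; K⁻¹ = [[-1, -3/2], [-1, -2]].
R⁻¹Q = [[-2, 0], [18, -16], [-26, 22]].
W = (R⁻¹Q)K⁻¹ = [[2, 3], [-2, 5], [4, -5]].

W = [[2, 3], [-2, 5], [4, -5]]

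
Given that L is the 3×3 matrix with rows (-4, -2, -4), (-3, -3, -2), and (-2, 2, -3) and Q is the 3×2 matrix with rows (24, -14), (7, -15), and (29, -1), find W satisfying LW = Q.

W = [[-3, 6], [4, 1], [-5, -3]]

L is on the left of W, so left-multiply by L⁻¹: W = L⁻¹Q.
det L = 6, so L⁻¹ = [[13/6, -7/3, -4/3], [-5/6, 2/3, 2/3], [-2, 2, 1]].
W = L⁻¹Q = [[13/6, -7/3, -4/3], [-5/6, 2/3, 2/3], [-2, 2, 1]] · [[24, -14], [7, -15], [29, -1]] = [[-3, 6], [4, 1], [-5, -3]].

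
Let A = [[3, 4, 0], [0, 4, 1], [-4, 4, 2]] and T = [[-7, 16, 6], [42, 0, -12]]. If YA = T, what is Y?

Y = [[-1, 4, 1], [6, 0, -6]]

A is on the right of Y, so right-multiply by A⁻¹: Y = TA⁻¹.
A has determinant -4; A⁻¹ = [[-1, 2, -1], [1, -3/2, 3/4], [-4, 7, -3]].
Y = TA⁻¹ = [[-7, 16, 6], [42, 0, -12]] · [[-1, 2, -1], [1, -3/2, 3/4], [-4, 7, -3]] = [[-1, 4, 1], [6, 0, -6]].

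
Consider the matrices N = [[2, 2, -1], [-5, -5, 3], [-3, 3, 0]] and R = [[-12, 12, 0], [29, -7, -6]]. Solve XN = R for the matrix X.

X = [[0, 0, 4], [3, -1, -6]]

N is on the right of X, so right-multiply by N⁻¹: X = RN⁻¹.
det N = -6; the adjugate gives N⁻¹ = [[3/2, 1/2, -1/6], [3/2, 1/2, 1/6], [5, 2, 0]].
X = RN⁻¹ = [[-12, 12, 0], [29, -7, -6]] · [[3/2, 1/2, -1/6], [3/2, 1/2, 1/6], [5, 2, 0]] = [[0, 0, 4], [3, -1, -6]].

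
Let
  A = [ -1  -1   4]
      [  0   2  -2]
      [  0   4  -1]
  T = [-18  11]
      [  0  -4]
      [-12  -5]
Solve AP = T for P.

Since A multiplies P on the left, P = A⁻¹T.
det A = -6; the adjugate gives A⁻¹ = [[-1, -5/2, 1], [0, -1/6, 1/3], [0, -2/3, 1/3]].
P = A⁻¹T = [[-1, -5/2, 1], [0, -1/6, 1/3], [0, -2/3, 1/3]] · [[-18, 11], [0, -4], [-12, -5]] = [[6, -6], [-4, -1], [-4, 1]].

P = [[6, -6], [-4, -1], [-4, 1]]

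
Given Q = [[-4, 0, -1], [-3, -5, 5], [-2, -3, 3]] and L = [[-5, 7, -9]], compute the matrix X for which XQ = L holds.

X = [[2, -5, 6]]

Since Q sits to the right of X, X = LQ⁻¹.
det Q = 1; the adjugate gives Q⁻¹ = [[0, 3, -5], [-1, -14, 23], [-1, -12, 20]].
X = LQ⁻¹ = [[-5, 7, -9]] · [[0, 3, -5], [-1, -14, 23], [-1, -12, 20]] = [[2, -5, 6]].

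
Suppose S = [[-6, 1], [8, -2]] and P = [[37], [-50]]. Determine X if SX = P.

Left-multiplying both sides by S⁻¹ gives X = S⁻¹P.
det S = 4, so S⁻¹ = [[-1/2, -1/4], [-2, -3/2]].
X = S⁻¹P = [[-1/2, -1/4], [-2, -3/2]] · [[37], [-50]] = [[-6], [1]].

X = [[-6], [1]]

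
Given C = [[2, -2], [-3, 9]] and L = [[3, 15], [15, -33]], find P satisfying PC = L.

P = [[6, 3], [3, -3]]

C is on the right of P, so right-multiply by C⁻¹: P = LC⁻¹.
det C = 12, so C⁻¹ = [[3/4, 1/6], [1/4, 1/6]].
P = LC⁻¹ = [[3, 15], [15, -33]] · [[3/4, 1/6], [1/4, 1/6]] = [[6, 3], [3, -3]].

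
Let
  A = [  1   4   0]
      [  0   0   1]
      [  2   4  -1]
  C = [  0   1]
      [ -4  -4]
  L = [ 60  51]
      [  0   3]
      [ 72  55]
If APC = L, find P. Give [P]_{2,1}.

Isolating P: multiply by A⁻¹ from the left and C⁻¹ from the right, so P = A⁻¹LC⁻¹.
det A = 4, so A⁻¹ = [[-1, 1, 1], [1/2, -1/4, -1/4], [0, 1, 0]].
det C = 4; the adjugate gives C⁻¹ = [[-1, -1/4], [1, 0]].
A⁻¹L = [[12, 7], [12, 11], [0, 3]].
P = (A⁻¹L)C⁻¹ = [[-5, -3], [-1, -3], [3, 0]].

-1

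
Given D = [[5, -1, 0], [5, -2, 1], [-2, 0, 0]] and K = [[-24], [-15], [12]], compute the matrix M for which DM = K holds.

M = [[-6], [-6], [3]]

Since D multiplies M on the left, M = D⁻¹K.
det D = 2, so D⁻¹ = [[0, 0, -1/2], [-1, 0, -5/2], [-2, 1, -5/2]].
M = D⁻¹K = [[0, 0, -1/2], [-1, 0, -5/2], [-2, 1, -5/2]] · [[-24], [-15], [12]] = [[-6], [-6], [3]].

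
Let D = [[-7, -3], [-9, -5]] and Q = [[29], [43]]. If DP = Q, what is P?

P = [[-2], [-5]]

Since D multiplies P on the left, P = D⁻¹Q.
det D = 8; the adjugate gives D⁻¹ = [[-5/8, 3/8], [9/8, -7/8]].
P = D⁻¹Q = [[-5/8, 3/8], [9/8, -7/8]] · [[29], [43]] = [[-2], [-5]].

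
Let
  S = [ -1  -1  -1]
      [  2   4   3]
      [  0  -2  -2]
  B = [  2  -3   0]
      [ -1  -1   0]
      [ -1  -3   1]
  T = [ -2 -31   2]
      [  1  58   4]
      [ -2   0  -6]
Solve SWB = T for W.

W = S⁻¹TB⁻¹ (apply S⁻¹ on the left and B⁻¹ on the right).
det S = 2, so S⁻¹ = [[-1, 0, 1/2], [2, 1, 1/2], [-2, -1, -1]].
B has determinant -5; B⁻¹ = [[1/5, -3/5, 0], [-1/5, -2/5, 0], [-2/5, -9/5, 1]].
S⁻¹T = [[1, 31, -5], [-4, -4, 5], [5, 4, -2]].
W = (S⁻¹T)B⁻¹ = [[-4, -4, -5], [-2, -5, 5], [1, -1, -2]].

W = [[-4, -4, -5], [-2, -5, 5], [1, -1, -2]]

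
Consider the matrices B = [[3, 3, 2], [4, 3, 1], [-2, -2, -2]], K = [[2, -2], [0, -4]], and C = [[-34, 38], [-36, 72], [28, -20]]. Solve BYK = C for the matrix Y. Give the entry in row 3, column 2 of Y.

4

Y = B⁻¹CK⁻¹ (apply B⁻¹ on the left and K⁻¹ on the right).
B has determinant 2; B⁻¹ = [[-2, 1, -3/2], [3, -1, 5/2], [-1, 0, -3/2]].
det K = -8; the adjugate gives K⁻¹ = [[1/2, -1/4], [0, -1/4]].
B⁻¹C = [[-10, 26], [4, -8], [-8, -8]].
Y = (B⁻¹C)K⁻¹ = [[-5, -4], [2, 1], [-4, 4]].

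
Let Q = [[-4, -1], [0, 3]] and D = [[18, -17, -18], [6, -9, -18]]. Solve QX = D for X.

X = [[-5, 5, 6], [2, -3, -6]]

Q is on the left of X, so left-multiply by Q⁻¹: X = Q⁻¹D.
Q has determinant -12; Q⁻¹ = [[-1/4, -1/12], [0, 1/3]].
X = Q⁻¹D = [[-1/4, -1/12], [0, 1/3]] · [[18, -17, -18], [6, -9, -18]] = [[-5, 5, 6], [2, -3, -6]].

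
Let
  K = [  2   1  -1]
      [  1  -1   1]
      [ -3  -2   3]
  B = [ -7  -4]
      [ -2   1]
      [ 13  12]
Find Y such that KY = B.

Y = [[-3, -1], [1, 3], [2, 5]]

K is on the left of Y, so left-multiply by K⁻¹: Y = K⁻¹B.
det K = -3, so K⁻¹ = [[1/3, 1/3, 0], [2, -1, 1], [5/3, -1/3, 1]].
Y = K⁻¹B = [[1/3, 1/3, 0], [2, -1, 1], [5/3, -1/3, 1]] · [[-7, -4], [-2, 1], [13, 12]] = [[-3, -1], [1, 3], [2, 5]].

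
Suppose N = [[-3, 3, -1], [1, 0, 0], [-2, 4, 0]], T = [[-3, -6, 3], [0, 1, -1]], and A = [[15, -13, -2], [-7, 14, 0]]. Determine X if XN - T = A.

XN = A + T = [[12, -19, 1], [-7, 15, -1]].
Since N sits to the right of X, X = (A + T)N⁻¹.
det N = -4; the adjugate gives N⁻¹ = [[0, 1, 0], [0, 1/2, 1/4], [-1, -3/2, 3/4]].
X = (A + T)N⁻¹ = [[-1, 1, -4], [1, 2, 3]].

X = [[-1, 1, -4], [1, 2, 3]]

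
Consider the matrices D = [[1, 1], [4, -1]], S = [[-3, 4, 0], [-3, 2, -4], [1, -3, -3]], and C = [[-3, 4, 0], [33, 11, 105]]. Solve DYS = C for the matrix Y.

Isolating Y: multiply by D⁻¹ from the left and S⁻¹ from the right, so Y = D⁻¹CS⁻¹.
D has determinant -5; D⁻¹ = [[1/5, 1/5], [4/5, -1/5]].
S has determinant 2; S⁻¹ = [[-9, 6, -8], [-13/2, 9/2, -6], [7/2, -5/2, 3]].
D⁻¹C = [[6, 3, 21], [-9, 1, -21]].
Y = (D⁻¹C)S⁻¹ = [[0, -3, -3], [1, 3, 3]].

Y = [[0, -3, -3], [1, 3, 3]]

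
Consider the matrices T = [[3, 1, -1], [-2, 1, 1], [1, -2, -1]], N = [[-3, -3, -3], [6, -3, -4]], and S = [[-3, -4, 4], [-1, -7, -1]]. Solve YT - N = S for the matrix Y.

YT = S + N = [[-6, -7, 1], [5, -10, -5]].
T is on the right of Y, so right-multiply by T⁻¹: Y = (S + N)T⁻¹.
det T = -1; the adjugate gives T⁻¹ = [[-1, -3, -2], [1, 2, 1], [-3, -7, -5]].
Y = (S + N)T⁻¹ = [[-4, -3, 0], [0, 0, 5]].

Y = [[-4, -3, 0], [0, 0, 5]]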